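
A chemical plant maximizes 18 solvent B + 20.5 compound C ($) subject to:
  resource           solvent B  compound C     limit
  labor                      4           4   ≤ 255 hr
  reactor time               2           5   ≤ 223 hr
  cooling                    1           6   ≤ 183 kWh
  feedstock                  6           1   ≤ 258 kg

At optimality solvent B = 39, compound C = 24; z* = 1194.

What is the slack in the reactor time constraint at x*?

25

reactor time used = 2·39 + 5·24 = 198; slack = 223 − 198 = 25.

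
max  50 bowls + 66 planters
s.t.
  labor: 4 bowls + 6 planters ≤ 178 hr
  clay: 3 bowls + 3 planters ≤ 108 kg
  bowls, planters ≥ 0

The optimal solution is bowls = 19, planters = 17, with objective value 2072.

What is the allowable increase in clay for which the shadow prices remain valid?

Binding constraints: labor, clay. The basis is B = [[4,6],[3,3]] with det -6.
Per unit increase in clay, x* moves by d = (1, -0.6667).
The basis stays optimal until planters reaches 0; allowable increase = 25.5 kg.

25.5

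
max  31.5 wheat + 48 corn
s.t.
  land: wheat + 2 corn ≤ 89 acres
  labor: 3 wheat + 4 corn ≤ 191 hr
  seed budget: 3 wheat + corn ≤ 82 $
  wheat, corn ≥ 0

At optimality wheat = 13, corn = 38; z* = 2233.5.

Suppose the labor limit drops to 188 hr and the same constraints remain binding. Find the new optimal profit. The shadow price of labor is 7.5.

Δb = -3, so new z* = 2233.5 + (7.5)·(-3) = 2233.5 − 22.5 = 2211.

2211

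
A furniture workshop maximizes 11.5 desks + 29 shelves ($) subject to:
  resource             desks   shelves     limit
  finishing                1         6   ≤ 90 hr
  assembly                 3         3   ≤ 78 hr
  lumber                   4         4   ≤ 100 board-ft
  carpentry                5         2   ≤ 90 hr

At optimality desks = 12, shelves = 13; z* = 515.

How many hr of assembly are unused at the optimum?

assembly used = 3·12 + 3·13 = 75; slack = 78 − 75 = 3.

3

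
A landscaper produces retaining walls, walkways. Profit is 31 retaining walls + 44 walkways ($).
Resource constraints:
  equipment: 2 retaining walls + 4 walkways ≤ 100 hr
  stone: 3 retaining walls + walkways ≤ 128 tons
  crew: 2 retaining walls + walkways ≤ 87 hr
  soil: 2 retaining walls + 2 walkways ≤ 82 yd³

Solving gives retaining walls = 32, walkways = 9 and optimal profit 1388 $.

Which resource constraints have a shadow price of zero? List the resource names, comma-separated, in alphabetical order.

equipment: 100/100 (binding)
stone: 105/128 (slack 23)
crew: 73/87 (slack 14)
soil: 82/82 (binding)
By complementary slackness, a constraint with positive slack has shadow price 0 → crew, stone.

crew, stone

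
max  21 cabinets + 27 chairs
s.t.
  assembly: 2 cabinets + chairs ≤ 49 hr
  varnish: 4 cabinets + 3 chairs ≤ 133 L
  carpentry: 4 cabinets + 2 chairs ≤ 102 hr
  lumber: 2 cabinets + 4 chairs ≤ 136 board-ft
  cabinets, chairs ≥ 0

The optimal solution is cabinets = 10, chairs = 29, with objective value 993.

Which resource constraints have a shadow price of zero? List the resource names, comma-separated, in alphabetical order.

assembly: 49/49 (binding)
varnish: 127/133 (slack 6)
carpentry: 98/102 (slack 4)
lumber: 136/136 (binding)
By complementary slackness, a constraint with positive slack has shadow price 0 → carpentry, varnish.

carpentry, varnish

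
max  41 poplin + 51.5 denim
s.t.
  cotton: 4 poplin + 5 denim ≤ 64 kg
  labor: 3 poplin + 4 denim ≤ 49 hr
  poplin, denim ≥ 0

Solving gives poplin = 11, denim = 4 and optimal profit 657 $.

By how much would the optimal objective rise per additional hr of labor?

1

Both cotton and labor are binding at x*.
The binding rows give the dual system: 4·y_cotton + 3·y_labor = 41 and 5·y_cotton + 4·y_labor = 51.5.
This yields shadow prices y_cotton = 9.5, y_labor = 1.
Shadow price of labor = 1.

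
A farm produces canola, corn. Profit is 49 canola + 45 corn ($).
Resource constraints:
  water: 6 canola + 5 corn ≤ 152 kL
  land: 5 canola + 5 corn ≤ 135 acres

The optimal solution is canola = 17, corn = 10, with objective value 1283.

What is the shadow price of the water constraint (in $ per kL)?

4

Check each constraint at x*: water 152/152 (tight); land 135/135 (tight).
From A_Bᵀ y = c: 6·y_water + 5·y_land = 49; 5·y_water + 5·y_land = 45.
This yields shadow prices y_water = 4, y_land = 5.
Shadow price of water = 4.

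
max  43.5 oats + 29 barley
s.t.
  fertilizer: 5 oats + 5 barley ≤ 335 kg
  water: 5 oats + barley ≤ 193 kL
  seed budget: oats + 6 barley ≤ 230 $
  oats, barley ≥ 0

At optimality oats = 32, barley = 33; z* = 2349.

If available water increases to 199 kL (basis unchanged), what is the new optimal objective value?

2397

Check each constraint at x*: fertilizer 325/335 (slack 10); water 193/193 (tight); seed budget 230/230 (tight).
Since fertilizer is not tight, its dual is 0.
The binding rows give the dual system: 5·y_water + 1·y_seed budget = 43.5 and 1·y_water + 6·y_seed budget = 29.
→ y_water = 8 and y_seed budget = 3.5.
Δz = y_water·Δb = 8 × (6) = 48, so new z* = 2349 + 48 = 2397.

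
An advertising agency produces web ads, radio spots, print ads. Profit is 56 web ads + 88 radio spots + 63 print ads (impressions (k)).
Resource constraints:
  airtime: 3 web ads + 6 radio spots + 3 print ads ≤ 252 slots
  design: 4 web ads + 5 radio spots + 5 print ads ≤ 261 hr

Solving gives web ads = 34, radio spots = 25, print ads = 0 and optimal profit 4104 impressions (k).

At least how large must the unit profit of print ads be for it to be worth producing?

64

Check each constraint at x*: airtime 252/252 (tight); design 261/261 (tight).
Dual feasibility on the basic columns requires 3·y_airtime + 4·y_design = 56, 6·y_airtime + 5·y_design = 88.
Solving: y_airtime = 8, y_design = 8.
print ads enters the basis when its profit ≥ yᵀa₃ = 8·3 + 8·5 = 64.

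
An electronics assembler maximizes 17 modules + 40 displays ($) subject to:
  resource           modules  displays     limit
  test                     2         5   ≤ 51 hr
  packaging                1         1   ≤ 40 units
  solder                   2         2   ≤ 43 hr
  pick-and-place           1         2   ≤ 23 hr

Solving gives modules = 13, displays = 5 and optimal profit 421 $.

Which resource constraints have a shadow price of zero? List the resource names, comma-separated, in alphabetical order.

test: 51/51 (binding)
packaging: 18/40 (slack 22)
solder: 36/43 (slack 7)
pick-and-place: 23/23 (binding)
By complementary slackness, a constraint with positive slack has shadow price 0 → packaging, solder.

packaging, solder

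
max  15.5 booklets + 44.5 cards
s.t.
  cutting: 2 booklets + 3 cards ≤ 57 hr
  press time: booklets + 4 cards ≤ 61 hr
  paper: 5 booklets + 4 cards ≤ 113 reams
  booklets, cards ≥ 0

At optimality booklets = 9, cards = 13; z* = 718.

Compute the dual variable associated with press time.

At the optimum: cutting uses 57 of 57 (binding); press time uses 61 of 61 (binding); paper uses 97 of 113 (slack = 16).
Since paper is not tight, its dual is 0.
Dual feasibility on the basic columns requires 2·y_cutting + 1·y_press time = 15.5, 3·y_cutting + 4·y_press time = 44.5.
Solving: y_cutting = 3.5, y_press time = 8.5.
Shadow price of press time = 8.5.

8.5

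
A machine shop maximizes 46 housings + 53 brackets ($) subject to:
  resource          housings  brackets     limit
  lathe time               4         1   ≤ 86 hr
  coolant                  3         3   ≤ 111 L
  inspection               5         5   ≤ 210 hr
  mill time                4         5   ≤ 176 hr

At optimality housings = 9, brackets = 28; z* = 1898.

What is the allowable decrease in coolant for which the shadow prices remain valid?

Binding constraints: coolant, mill time. The basis is B = [[3,3],[4,5]] with det 3.
Per unit decrease in coolant, x* moves by d = (-1.6667, 1.3333).
The basis stays optimal until housings reaches 0; allowable decrease = 5.4 L.

5.4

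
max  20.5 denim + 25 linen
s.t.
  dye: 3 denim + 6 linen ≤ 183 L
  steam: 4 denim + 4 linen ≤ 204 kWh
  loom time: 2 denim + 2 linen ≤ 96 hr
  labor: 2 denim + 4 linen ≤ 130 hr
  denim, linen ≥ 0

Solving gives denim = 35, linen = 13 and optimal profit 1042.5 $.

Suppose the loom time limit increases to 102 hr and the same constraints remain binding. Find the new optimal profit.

1090.5

At the optimum: dye uses 183 of 183 (binding); steam uses 192 of 204 (slack = 12); loom time uses 96 of 96 (binding); labor uses 122 of 130 (slack = 8).
Slack constraints have shadow price 0 (complementary slackness).
From A_Bᵀ y = c: 3·y_dye + 2·y_loom time = 20.5; 6·y_dye + 2·y_loom time = 25.
→ y_dye = 1.5 and y_loom time = 8.
Δz = y_loom time·Δb = 8 × (6) = 48, so new z* = 1042.5 + 48 = 1090.5.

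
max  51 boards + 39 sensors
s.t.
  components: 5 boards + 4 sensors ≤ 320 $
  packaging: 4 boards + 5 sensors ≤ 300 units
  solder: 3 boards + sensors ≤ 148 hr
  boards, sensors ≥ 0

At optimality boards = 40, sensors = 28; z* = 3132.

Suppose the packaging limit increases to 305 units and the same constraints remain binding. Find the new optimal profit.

3162

Binding: packaging and solder. Non-binding: components (8 unused).
Since components is not tight, its dual is 0.
The binding rows give the dual system: 4·y_packaging + 3·y_solder = 51 and 5·y_packaging + 1·y_solder = 39.
Solving: y_packaging = 6, y_solder = 9.
Δz = y_packaging·Δb = 6 × (5) = 30, so new z* = 3132 + 30 = 3162.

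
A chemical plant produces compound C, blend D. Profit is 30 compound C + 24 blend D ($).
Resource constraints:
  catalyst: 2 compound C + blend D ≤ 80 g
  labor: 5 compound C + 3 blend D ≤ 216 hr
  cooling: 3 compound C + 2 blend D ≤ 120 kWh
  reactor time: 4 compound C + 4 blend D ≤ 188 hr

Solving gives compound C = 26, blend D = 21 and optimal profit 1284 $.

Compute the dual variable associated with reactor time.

3

At the optimum: catalyst uses 73 of 80 (slack = 7); labor uses 193 of 216 (slack = 23); cooling uses 120 of 120 (binding); reactor time uses 188 of 188 (binding).
Slack constraints have shadow price 0 (complementary slackness).
From A_Bᵀ y = c: 3·y_cooling + 4·y_reactor time = 30; 2·y_cooling + 4·y_reactor time = 24.
This yields shadow prices y_cooling = 6, y_reactor time = 3.
Shadow price of reactor time = 3.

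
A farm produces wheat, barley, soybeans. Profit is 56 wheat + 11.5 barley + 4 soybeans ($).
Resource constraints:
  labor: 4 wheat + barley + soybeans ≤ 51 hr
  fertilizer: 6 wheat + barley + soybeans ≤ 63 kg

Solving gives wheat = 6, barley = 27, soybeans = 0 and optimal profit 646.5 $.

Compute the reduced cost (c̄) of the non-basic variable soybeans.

-7.5

Both labor and fertilizer are binding at x*.
From A_Bᵀ y = c: 4·y_labor + 6·y_fertilizer = 56; 1·y_labor + 1·y_fertilizer = 11.5.
→ y_labor = 6.5 and y_fertilizer = 5.
Reduced cost of soybeans: c₃ − yᵀa₃ = 4 − (6.5·1 + 5·1) = 4 − 11.5 = -7.5.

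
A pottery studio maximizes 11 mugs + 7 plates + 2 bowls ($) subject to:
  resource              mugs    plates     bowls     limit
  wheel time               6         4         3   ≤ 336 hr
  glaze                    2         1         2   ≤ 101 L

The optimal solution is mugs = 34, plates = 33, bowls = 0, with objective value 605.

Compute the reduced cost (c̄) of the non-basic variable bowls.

-4.5

At the optimum: wheel time uses 336 of 336 (binding); glaze uses 101 of 101 (binding).
From A_Bᵀ y = c: 6·y_wheel time + 2·y_glaze = 11; 4·y_wheel time + 1·y_glaze = 7.
Solving: y_wheel time = 1.5, y_glaze = 1.
Reduced cost of bowls: c₃ − yᵀa₃ = 2 − (1.5·3 + 1·2) = 2 − 6.5 = -4.5.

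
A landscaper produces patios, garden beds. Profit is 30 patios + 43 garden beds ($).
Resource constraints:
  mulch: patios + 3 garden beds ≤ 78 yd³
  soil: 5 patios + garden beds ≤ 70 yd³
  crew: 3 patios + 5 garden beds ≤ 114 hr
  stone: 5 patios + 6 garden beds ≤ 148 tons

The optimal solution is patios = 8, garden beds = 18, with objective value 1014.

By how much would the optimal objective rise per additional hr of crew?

5

At the optimum: mulch uses 62 of 78 (slack = 16); soil uses 58 of 70 (slack = 12); crew uses 114 of 114 (binding); stone uses 148 of 148 (binding).
Slack constraints have shadow price 0 (complementary slackness).
From A_Bᵀ y = c: 3·y_crew + 5·y_stone = 30; 5·y_crew + 6·y_stone = 43.
Solving: y_crew = 5, y_stone = 3.
Shadow price of crew = 5.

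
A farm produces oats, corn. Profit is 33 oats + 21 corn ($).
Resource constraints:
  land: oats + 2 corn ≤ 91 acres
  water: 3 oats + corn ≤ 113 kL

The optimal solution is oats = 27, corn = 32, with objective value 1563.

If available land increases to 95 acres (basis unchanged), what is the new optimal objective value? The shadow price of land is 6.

1587

Δb = 4, so new z* = 1563 + (6)·(4) = 1563 + 24 = 1587.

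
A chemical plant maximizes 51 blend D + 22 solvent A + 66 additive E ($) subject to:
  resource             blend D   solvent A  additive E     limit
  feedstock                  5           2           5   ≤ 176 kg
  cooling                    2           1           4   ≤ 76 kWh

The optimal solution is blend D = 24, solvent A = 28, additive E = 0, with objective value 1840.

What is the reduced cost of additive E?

-1

Check each constraint at x*: feedstock 176/176 (tight); cooling 76/76 (tight).
From A_Bᵀ y = c: 5·y_feedstock + 2·y_cooling = 51; 2·y_feedstock + 1·y_cooling = 22.
→ y_feedstock = 7 and y_cooling = 8.
Reduced cost of additive E: c₃ − yᵀa₃ = 66 − (7·5 + 8·4) = 66 − 67 = -1.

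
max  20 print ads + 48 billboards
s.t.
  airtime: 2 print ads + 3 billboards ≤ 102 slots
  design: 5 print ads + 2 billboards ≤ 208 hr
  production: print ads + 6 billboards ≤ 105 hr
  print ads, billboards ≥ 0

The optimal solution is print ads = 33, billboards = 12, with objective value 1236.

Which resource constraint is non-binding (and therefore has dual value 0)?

airtime: 102/102 (binding)
design: 189/208 (slack 19)
production: 105/105 (binding)
By complementary slackness, a constraint with positive slack has shadow price 0 → design.

design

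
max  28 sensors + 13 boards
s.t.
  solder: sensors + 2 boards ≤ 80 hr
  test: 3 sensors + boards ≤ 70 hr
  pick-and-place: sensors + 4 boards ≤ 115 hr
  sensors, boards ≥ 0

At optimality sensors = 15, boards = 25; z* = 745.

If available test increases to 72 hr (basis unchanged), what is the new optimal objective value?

763

At the optimum: solder uses 65 of 80 (slack = 15); test uses 70 of 70 (binding); pick-and-place uses 115 of 115 (binding).
Slack constraints have shadow price 0 (complementary slackness).
Dual feasibility on the basic columns requires 3·y_test + 1·y_pick-and-place = 28, 1·y_test + 4·y_pick-and-place = 13.
This yields shadow prices y_test = 9, y_pick-and-place = 1.
Δz = y_test·Δb = 9 × (2) = 18, so new z* = 745 + 18 = 763.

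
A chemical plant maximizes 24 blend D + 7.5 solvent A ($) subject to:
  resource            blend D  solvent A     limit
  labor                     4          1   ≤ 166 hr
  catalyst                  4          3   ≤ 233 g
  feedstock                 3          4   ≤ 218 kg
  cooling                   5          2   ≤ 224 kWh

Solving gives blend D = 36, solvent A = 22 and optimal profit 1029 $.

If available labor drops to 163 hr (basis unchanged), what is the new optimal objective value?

At the optimum: labor uses 166 of 166 (binding); catalyst uses 210 of 233 (slack = 23); feedstock uses 196 of 218 (slack = 22); cooling uses 224 of 224 (binding).
By complementary slackness, y = 0 for the non-binding constraints.
From A_Bᵀ y = c: 4·y_labor + 5·y_cooling = 24; 1·y_labor + 2·y_cooling = 7.5.
This yields shadow prices y_labor = 3.5, y_cooling = 2.
Δz = y_labor·Δb = 3.5 × (-3) = -10.5, so new z* = 1029 − 10.5 = 1018.5.

1018.5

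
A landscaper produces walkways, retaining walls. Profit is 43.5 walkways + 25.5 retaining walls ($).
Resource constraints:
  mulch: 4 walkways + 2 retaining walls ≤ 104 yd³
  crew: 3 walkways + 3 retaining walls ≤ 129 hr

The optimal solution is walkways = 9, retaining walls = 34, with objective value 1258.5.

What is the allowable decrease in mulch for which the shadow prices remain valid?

Binding constraints: mulch, crew. The basis is B = [[4,2],[3,3]] with det 6.
Per unit decrease in mulch, x* moves by d = (-0.5, 0.5).
The basis stays optimal until walkways reaches 0; allowable decrease = 18 yd³.

18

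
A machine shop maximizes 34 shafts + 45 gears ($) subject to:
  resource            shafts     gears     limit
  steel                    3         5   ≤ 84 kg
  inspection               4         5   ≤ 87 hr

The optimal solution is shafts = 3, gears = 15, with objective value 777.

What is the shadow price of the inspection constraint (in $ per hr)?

7

Check each constraint at x*: steel 84/84 (tight); inspection 87/87 (tight).
The binding rows give the dual system: 3·y_steel + 4·y_inspection = 34 and 5·y_steel + 5·y_inspection = 45.
→ y_steel = 2 and y_inspection = 7.
Shadow price of inspection = 7.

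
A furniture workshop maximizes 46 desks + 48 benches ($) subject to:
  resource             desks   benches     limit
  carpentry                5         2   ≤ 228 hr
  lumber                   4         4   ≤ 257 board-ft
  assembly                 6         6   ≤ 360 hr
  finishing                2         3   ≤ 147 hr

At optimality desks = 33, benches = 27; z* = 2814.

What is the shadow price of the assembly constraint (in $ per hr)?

At the optimum: carpentry uses 219 of 228 (slack = 9); lumber uses 240 of 257 (slack = 17); assembly uses 360 of 360 (binding); finishing uses 147 of 147 (binding).
Since carpentry, lumber are not tight, their duals are 0.
Dual feasibility on the basic columns requires 6·y_assembly + 2·y_finishing = 46, 6·y_assembly + 3·y_finishing = 48.
→ y_assembly = 7 and y_finishing = 2.
Shadow price of assembly = 7.

7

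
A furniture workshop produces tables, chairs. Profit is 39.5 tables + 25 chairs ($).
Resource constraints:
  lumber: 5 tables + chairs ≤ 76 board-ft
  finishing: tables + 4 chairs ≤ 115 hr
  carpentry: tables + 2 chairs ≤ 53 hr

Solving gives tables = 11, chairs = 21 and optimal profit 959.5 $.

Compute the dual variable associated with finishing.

0

Binding: lumber and carpentry. Non-binding: finishing (20 unused).
Since finishing is not tight, its dual is 0.
Dual feasibility on the basic columns requires 5·y_lumber + 1·y_carpentry = 39.5, 1·y_lumber + 2·y_carpentry = 25.
This yields shadow prices y_lumber = 6, y_carpentry = 9.5.
Shadow price of finishing = 0.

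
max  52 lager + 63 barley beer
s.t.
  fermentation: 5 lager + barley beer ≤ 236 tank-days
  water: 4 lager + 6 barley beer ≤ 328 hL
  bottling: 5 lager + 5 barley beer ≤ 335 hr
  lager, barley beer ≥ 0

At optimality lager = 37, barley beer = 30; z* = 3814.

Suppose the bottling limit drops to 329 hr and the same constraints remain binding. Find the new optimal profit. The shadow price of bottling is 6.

Δb = -6, so new z* = 3814 + (6)·(-6) = 3814 − 36 = 3778.

3778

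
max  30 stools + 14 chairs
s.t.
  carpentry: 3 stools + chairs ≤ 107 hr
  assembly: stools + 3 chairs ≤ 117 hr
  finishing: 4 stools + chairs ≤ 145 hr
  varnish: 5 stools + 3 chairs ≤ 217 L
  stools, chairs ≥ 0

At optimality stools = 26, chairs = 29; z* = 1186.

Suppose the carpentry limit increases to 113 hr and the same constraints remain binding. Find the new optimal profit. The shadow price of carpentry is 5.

Δb = 6, so new z* = 1186 + (5)·(6) = 1186 + 30 = 1216.

1216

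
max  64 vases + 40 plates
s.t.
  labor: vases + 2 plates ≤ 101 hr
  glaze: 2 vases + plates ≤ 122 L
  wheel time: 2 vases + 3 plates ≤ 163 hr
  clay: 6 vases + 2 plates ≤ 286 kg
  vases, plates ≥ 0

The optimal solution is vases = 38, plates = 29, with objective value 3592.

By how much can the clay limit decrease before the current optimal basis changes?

70

Binding constraints: wheel time, clay. The basis is B = [[2,3],[6,2]] with det -14.
Per unit decrease in clay, x* moves by d = (-0.2143, 0.1429).
The basis stays optimal until labor becomes binding; allowable decrease = 70 kg.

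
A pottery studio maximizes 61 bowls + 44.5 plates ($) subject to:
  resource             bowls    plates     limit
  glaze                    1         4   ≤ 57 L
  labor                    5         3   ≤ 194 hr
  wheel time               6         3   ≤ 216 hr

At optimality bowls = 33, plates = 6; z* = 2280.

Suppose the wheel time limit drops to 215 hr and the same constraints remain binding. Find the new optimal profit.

2270.5

At the optimum: glaze uses 57 of 57 (binding); labor uses 183 of 194 (slack = 11); wheel time uses 216 of 216 (binding).
Slack constraints have shadow price 0 (complementary slackness).
From A_Bᵀ y = c: 1·y_glaze + 6·y_wheel time = 61; 4·y_glaze + 3·y_wheel time = 44.5.
→ y_glaze = 4 and y_wheel time = 9.5.
Δz = y_wheel time·Δb = 9.5 × (-1) = -9.5, so new z* = 2280 − 9.5 = 2270.5.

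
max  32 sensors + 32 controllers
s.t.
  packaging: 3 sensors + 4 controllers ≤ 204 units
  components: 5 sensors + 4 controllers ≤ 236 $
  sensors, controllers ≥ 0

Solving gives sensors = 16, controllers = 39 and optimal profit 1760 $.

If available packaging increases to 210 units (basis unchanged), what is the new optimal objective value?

Check each constraint at x*: packaging 204/204 (tight); components 236/236 (tight).
Dual feasibility on the basic columns requires 3·y_packaging + 5·y_components = 32, 4·y_packaging + 4·y_components = 32.
Solving: y_packaging = 4, y_components = 4.
Δz = y_packaging·Δb = 4 × (6) = 24, so new z* = 1760 + 24 = 1784.

1784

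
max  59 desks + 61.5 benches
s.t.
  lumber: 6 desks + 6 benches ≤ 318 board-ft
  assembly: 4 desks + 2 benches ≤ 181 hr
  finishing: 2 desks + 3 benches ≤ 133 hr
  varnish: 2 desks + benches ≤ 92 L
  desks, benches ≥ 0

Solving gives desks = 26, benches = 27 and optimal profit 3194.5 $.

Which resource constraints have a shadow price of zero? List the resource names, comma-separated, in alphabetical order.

lumber: 318/318 (binding)
assembly: 158/181 (slack 23)
finishing: 133/133 (binding)
varnish: 79/92 (slack 13)
By complementary slackness, a constraint with positive slack has shadow price 0 → assembly, varnish.

assembly, varnish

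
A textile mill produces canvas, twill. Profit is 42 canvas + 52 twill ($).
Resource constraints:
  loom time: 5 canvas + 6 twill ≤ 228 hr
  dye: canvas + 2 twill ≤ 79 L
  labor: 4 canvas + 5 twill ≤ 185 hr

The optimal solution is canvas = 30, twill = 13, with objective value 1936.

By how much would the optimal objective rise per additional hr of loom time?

2

Binding: loom time and labor. Non-binding: dye (23 unused).
Slack constraints have shadow price 0 (complementary slackness).
The binding rows give the dual system: 5·y_loom time + 4·y_labor = 42 and 6·y_loom time + 5·y_labor = 52.
This yields shadow prices y_loom time = 2, y_labor = 8.
Shadow price of loom time = 2.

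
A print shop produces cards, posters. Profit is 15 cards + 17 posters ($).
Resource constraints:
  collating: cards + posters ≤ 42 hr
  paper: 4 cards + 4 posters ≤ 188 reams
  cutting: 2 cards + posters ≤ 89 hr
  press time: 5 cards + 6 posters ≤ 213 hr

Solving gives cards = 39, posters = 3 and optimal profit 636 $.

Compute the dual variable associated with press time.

Binding: collating and press time. Non-binding: paper (20 unused), cutting (8 unused).
Slack constraints have shadow price 0 (complementary slackness).
Dual feasibility on the basic columns requires 1·y_collating + 5·y_press time = 15, 1·y_collating + 6·y_press time = 17.
Solving: y_collating = 5, y_press time = 2.
Shadow price of press time = 2.

2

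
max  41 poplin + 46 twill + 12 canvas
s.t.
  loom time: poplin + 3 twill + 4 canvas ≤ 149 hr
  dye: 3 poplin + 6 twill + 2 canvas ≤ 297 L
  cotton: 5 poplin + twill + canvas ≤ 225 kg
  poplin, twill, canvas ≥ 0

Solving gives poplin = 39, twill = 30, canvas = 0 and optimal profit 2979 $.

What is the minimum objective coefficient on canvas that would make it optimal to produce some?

Check each constraint at x*: loom time 129/149 (slack 20); dye 297/297 (tight); cotton 225/225 (tight).
By complementary slackness, y = 0 for the non-binding constraint.
Dual feasibility on the basic columns requires 3·y_dye + 5·y_cotton = 41, 6·y_dye + 1·y_cotton = 46.
→ y_dye = 7 and y_cotton = 4.
canvas enters the basis when its profit ≥ yᵀa₃ = 7·2 + 4·1 = 18.

18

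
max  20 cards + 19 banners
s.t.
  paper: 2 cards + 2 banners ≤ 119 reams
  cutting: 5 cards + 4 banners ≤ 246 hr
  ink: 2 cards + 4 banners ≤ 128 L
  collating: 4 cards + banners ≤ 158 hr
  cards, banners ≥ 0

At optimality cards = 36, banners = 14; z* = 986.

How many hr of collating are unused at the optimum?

collating used = 4·36 + 1·14 = 158; slack = 158 − 158 = 0.

0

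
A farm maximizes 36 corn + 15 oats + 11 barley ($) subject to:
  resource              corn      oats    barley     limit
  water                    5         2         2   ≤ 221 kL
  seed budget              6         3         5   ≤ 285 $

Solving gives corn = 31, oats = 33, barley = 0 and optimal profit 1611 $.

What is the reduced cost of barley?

-6

At the optimum: water uses 221 of 221 (binding); seed budget uses 285 of 285 (binding).
The binding rows give the dual system: 5·y_water + 6·y_seed budget = 36 and 2·y_water + 3·y_seed budget = 15.
→ y_water = 6 and y_seed budget = 1.
Reduced cost of barley: c₃ − yᵀa₃ = 11 − (6·2 + 1·5) = 11 − 17 = -6.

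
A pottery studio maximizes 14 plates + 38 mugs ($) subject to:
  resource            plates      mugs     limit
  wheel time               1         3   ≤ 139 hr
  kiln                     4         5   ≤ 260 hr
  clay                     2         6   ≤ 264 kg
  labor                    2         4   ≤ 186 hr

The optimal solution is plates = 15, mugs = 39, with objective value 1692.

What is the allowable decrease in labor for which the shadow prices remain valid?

10

Binding constraints: clay, labor. The basis is B = [[2,6],[2,4]] with det -4.
Per unit decrease in labor, x* moves by d = (-1.5, 0.5).
The basis stays optimal until plates reaches 0; allowable decrease = 10 hr.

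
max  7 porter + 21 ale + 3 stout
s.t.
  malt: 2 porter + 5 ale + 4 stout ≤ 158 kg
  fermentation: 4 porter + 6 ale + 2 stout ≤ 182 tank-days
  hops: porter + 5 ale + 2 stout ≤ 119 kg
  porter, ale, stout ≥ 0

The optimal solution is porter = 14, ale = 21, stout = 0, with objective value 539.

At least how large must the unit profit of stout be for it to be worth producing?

Check each constraint at x*: malt 133/158 (slack 25); fermentation 182/182 (tight); hops 119/119 (tight).
Since malt is not tight, its dual is 0.
The binding rows give the dual system: 4·y_fermentation + 1·y_hops = 7 and 6·y_fermentation + 5·y_hops = 21.
Solving: y_fermentation = 1, y_hops = 3.
stout enters the basis when its profit ≥ yᵀa₃ = 1·2 + 3·2 = 8.

8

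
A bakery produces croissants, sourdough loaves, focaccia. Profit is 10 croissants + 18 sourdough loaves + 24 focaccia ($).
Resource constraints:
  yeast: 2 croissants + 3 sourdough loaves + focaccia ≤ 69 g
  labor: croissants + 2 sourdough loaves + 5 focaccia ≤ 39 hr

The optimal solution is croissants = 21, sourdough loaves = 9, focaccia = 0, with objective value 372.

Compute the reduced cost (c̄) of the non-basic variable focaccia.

Check each constraint at x*: yeast 69/69 (tight); labor 39/39 (tight).
From A_Bᵀ y = c: 2·y_yeast + 1·y_labor = 10; 3·y_yeast + 2·y_labor = 18.
Solving: y_yeast = 2, y_labor = 6.
Reduced cost of focaccia: c₃ − yᵀa₃ = 24 − (2·1 + 6·5) = 24 − 32 = -8.

-8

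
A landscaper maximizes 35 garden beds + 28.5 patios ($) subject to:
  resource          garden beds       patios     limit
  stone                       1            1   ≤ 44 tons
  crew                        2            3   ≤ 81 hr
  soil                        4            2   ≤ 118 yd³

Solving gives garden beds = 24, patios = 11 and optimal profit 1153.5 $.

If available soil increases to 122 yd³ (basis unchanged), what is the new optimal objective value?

1177.5

Check each constraint at x*: stone 35/44 (slack 9); crew 81/81 (tight); soil 118/118 (tight).
By complementary slackness, y = 0 for the non-binding constraint.
The binding rows give the dual system: 2·y_crew + 4·y_soil = 35 and 3·y_crew + 2·y_soil = 28.5.
Solving: y_crew = 5.5, y_soil = 6.
Δz = y_soil·Δb = 6 × (4) = 24, so new z* = 1153.5 + 24 = 1177.5.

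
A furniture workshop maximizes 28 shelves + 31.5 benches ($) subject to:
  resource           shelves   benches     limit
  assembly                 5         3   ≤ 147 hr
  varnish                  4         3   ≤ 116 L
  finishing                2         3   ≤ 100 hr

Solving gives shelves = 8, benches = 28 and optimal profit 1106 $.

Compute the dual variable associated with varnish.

Binding: varnish and finishing. Non-binding: assembly (23 unused).
Slack constraints have shadow price 0 (complementary slackness).
Dual feasibility on the basic columns requires 4·y_varnish + 2·y_finishing = 28, 3·y_varnish + 3·y_finishing = 31.5.
Solving: y_varnish = 3.5, y_finishing = 7.
Shadow price of varnish = 3.5.

3.5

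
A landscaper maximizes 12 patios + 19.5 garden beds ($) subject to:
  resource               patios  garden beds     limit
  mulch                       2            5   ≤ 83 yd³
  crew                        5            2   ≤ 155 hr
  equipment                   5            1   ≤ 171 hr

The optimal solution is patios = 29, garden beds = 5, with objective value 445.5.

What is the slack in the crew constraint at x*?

crew used = 5·29 + 2·5 = 155; slack = 155 − 155 = 0.

0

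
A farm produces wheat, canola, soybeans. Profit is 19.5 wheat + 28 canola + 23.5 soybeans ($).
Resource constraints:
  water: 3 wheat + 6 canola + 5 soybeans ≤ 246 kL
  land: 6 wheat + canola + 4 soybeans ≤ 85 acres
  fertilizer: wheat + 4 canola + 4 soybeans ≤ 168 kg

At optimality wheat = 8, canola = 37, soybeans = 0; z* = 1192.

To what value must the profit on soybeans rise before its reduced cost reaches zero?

26.5

At the optimum: water uses 246 of 246 (binding); land uses 85 of 85 (binding); fertilizer uses 156 of 168 (slack = 12).
By complementary slackness, y = 0 for the non-binding constraint.
Dual feasibility on the basic columns requires 3·y_water + 6·y_land = 19.5, 6·y_water + 1·y_land = 28.
Solving: y_water = 4.5, y_land = 1.
soybeans enters the basis when its profit ≥ yᵀa₃ = 4.5·5 + 1·4 = 26.5.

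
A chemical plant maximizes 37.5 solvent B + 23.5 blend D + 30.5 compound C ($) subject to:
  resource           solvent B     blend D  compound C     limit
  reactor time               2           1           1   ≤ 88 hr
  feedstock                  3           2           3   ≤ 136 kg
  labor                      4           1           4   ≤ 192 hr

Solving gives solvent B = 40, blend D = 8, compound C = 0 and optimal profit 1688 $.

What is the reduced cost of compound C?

Binding: reactor time and feedstock. Non-binding: labor (24 unused).
By complementary slackness, y = 0 for the non-binding constraint.
Dual feasibility on the basic columns requires 2·y_reactor time + 3·y_feedstock = 37.5, 1·y_reactor time + 2·y_feedstock = 23.5.
Solving: y_reactor time = 4.5, y_feedstock = 9.5.
Reduced cost of compound C: c₃ − yᵀa₃ = 30.5 − (4.5·1 + 9.5·3) = 30.5 − 33 = -2.5.

-2.5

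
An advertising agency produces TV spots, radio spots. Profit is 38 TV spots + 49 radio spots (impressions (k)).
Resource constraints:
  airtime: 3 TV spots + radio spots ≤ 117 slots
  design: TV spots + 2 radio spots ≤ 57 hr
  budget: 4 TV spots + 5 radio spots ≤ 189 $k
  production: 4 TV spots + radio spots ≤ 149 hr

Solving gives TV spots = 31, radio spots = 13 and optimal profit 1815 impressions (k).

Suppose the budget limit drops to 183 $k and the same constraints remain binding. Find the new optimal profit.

At the optimum: airtime uses 106 of 117 (slack = 11); design uses 57 of 57 (binding); budget uses 189 of 189 (binding); production uses 137 of 149 (slack = 12).
By complementary slackness, y = 0 for the non-binding constraints.
The binding rows give the dual system: 1·y_design + 4·y_budget = 38 and 2·y_design + 5·y_budget = 49.
Solving: y_design = 2, y_budget = 9.
Δz = y_budget·Δb = 9 × (-6) = -54, so new z* = 1815 − 54 = 1761.

1761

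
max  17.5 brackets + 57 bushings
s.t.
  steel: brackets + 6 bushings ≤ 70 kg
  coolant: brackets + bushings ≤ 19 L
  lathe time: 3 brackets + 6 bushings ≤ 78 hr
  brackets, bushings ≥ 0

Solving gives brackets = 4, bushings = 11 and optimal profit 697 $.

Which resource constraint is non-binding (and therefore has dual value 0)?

steel: 70/70 (binding)
coolant: 15/19 (slack 4)
lathe time: 78/78 (binding)
By complementary slackness, a constraint with positive slack has shadow price 0 → coolant.

coolant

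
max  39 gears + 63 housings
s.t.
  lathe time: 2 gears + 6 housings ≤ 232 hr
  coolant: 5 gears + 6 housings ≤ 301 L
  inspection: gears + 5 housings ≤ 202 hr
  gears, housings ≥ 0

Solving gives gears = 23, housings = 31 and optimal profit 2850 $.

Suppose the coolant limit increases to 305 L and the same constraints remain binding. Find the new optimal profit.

2874

At the optimum: lathe time uses 232 of 232 (binding); coolant uses 301 of 301 (binding); inspection uses 178 of 202 (slack = 24).
Since inspection is not tight, its dual is 0.
Dual feasibility on the basic columns requires 2·y_lathe time + 5·y_coolant = 39, 6·y_lathe time + 6·y_coolant = 63.
This yields shadow prices y_lathe time = 4.5, y_coolant = 6.
Δz = y_coolant·Δb = 6 × (4) = 24, so new z* = 2850 + 24 = 2874.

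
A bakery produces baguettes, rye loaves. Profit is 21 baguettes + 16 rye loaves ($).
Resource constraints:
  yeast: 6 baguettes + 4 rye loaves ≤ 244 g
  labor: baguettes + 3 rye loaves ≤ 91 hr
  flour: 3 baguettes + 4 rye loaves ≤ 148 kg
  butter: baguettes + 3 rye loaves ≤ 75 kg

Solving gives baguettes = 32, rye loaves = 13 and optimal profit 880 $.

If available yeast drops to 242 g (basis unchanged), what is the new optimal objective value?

Check each constraint at x*: yeast 244/244 (tight); labor 71/91 (slack 20); flour 148/148 (tight); butter 71/75 (slack 4).
Slack constraints have shadow price 0 (complementary slackness).
From A_Bᵀ y = c: 6·y_yeast + 3·y_flour = 21; 4·y_yeast + 4·y_flour = 16.
→ y_yeast = 3 and y_flour = 1.
Δz = y_yeast·Δb = 3 × (-2) = -6, so new z* = 880 − 6 = 874.

874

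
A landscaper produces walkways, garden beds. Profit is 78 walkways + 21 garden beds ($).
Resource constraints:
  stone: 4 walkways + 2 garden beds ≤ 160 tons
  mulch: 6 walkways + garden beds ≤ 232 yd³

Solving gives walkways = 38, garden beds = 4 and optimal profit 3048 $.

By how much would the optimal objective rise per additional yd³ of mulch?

Both stone and mulch are binding at x*.
The binding rows give the dual system: 4·y_stone + 6·y_mulch = 78 and 2·y_stone + 1·y_mulch = 21.
Solving: y_stone = 6, y_mulch = 9.
Shadow price of mulch = 9.

9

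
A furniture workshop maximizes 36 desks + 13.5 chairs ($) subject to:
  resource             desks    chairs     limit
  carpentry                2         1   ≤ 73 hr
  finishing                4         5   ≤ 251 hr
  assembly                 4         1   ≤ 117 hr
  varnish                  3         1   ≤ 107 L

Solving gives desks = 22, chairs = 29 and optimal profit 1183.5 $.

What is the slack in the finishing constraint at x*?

18

finishing used = 4·22 + 5·29 = 233; slack = 251 − 233 = 18.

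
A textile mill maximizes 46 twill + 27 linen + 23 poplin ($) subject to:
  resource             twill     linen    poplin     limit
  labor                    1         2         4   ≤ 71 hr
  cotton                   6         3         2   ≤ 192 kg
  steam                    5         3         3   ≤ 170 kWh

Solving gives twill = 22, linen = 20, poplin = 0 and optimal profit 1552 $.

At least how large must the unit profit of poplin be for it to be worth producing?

26

At the optimum: labor uses 62 of 71 (slack = 9); cotton uses 192 of 192 (binding); steam uses 170 of 170 (binding).
By complementary slackness, y = 0 for the non-binding constraint.
The binding rows give the dual system: 6·y_cotton + 5·y_steam = 46 and 3·y_cotton + 3·y_steam = 27.
→ y_cotton = 1 and y_steam = 8.
poplin enters the basis when its profit ≥ yᵀa₃ = 1·2 + 8·3 = 26.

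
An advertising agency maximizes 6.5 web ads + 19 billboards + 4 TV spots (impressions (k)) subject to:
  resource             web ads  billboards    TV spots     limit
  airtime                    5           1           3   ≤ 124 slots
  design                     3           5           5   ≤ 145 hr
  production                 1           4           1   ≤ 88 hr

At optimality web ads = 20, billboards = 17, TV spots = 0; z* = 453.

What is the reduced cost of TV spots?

-4.5

Binding: design and production. Non-binding: airtime (7 unused).
Since airtime is not tight, its dual is 0.
From A_Bᵀ y = c: 3·y_design + 1·y_production = 6.5; 5·y_design + 4·y_production = 19.
→ y_design = 1 and y_production = 3.5.
Reduced cost of TV spots: c₃ − yᵀa₃ = 4 − (1·5 + 3.5·1) = 4 − 8.5 = -4.5.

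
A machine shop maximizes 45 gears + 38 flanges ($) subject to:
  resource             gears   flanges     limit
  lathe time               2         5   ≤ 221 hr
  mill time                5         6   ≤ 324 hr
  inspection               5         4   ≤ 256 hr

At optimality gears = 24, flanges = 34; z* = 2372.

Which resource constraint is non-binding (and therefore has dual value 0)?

lathe time

lathe time: 218/221 (slack 3)
mill time: 324/324 (binding)
inspection: 256/256 (binding)
By complementary slackness, a constraint with positive slack has shadow price 0 → lathe time.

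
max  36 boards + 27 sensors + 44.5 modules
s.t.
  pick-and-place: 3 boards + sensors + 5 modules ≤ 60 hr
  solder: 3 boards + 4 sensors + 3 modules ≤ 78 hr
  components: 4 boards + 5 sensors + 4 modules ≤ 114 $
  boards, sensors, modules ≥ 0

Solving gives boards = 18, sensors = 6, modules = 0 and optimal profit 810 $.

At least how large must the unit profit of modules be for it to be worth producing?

50

Binding: pick-and-place and solder. Non-binding: components (12 unused).
By complementary slackness, y = 0 for the non-binding constraint.
The binding rows give the dual system: 3·y_pick-and-place + 3·y_solder = 36 and 1·y_pick-and-place + 4·y_solder = 27.
→ y_pick-and-place = 7 and y_solder = 5.
modules enters the basis when its profit ≥ yᵀa₃ = 7·5 + 5·3 = 50.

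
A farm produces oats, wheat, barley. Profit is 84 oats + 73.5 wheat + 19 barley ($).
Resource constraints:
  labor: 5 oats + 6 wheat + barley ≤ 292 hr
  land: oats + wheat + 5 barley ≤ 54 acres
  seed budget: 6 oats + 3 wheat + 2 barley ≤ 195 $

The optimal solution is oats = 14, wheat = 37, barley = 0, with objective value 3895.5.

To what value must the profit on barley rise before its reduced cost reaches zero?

22

At the optimum: labor uses 292 of 292 (binding); land uses 51 of 54 (slack = 3); seed budget uses 195 of 195 (binding).
By complementary slackness, y = 0 for the non-binding constraint.
From A_Bᵀ y = c: 5·y_labor + 6·y_seed budget = 84; 6·y_labor + 3·y_seed budget = 73.5.
This yields shadow prices y_labor = 9, y_seed budget = 6.5.
barley enters the basis when its profit ≥ yᵀa₃ = 9·1 + 6.5·2 = 22.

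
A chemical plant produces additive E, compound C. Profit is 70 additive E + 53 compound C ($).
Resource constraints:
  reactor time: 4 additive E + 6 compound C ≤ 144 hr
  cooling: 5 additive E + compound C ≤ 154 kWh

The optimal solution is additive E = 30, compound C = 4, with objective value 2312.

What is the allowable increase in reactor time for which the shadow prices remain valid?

Binding constraints: reactor time, cooling. The basis is B = [[4,6],[5,1]] with det -26.
Per unit increase in reactor time, x* moves by d = (-0.0385, 0.1923).
The basis stays optimal until additive E reaches 0; allowable increase = 780 hr.

780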